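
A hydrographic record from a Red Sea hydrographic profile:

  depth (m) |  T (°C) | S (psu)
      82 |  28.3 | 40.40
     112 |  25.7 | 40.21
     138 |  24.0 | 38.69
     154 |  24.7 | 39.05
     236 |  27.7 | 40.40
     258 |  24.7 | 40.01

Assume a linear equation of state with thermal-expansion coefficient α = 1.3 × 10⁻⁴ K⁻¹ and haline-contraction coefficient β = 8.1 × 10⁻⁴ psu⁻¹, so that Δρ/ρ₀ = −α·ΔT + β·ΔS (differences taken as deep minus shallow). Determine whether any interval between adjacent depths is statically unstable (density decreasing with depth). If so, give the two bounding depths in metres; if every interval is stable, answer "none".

Evaluate Δρ/ρ₀ = −αΔT + βΔS across each adjacent pair:
  82–112 m: −αΔT+βΔS = −(1.3 × 10⁻⁴)(-2.6)+(8.1 × 10⁻⁴)(-0.19) = 1.8 × 10⁻⁴ → stable
  112–138 m: −αΔT+βΔS = −(1.3 × 10⁻⁴)(-1.7)+(8.1 × 10⁻⁴)(-1.52) = -1.0 × 10⁻³ → UNSTABLE
  138–154 m: −αΔT+βΔS = −(1.3 × 10⁻⁴)(+0.7)+(8.1 × 10⁻⁴)(+0.36) = 2.0 × 10⁻⁴ → stable
  154–236 m: −αΔT+βΔS = −(1.3 × 10⁻⁴)(+3.0)+(8.1 × 10⁻⁴)(+1.35) = 7.0 × 10⁻⁴ → stable
  236–258 m: −αΔT+βΔS = −(1.3 × 10⁻⁴)(-3.0)+(8.1 × 10⁻⁴)(-0.39) = 7.4 × 10⁻⁵ → stable
The 112–138 m interval has Δρ < 0: lighter water underlies denser water.

112–138 m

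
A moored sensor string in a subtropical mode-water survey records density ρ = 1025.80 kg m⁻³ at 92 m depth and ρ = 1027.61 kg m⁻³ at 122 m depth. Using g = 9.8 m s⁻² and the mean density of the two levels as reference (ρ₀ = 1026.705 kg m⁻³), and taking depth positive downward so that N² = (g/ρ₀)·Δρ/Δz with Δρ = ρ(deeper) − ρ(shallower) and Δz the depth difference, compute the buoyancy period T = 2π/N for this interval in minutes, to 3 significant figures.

4.36 min

Δρ = 1027.61 − 1025.80 = 1.81 kg m⁻³ over Δz = 122 − 92 = 30 m.
N² = (9.8/1026.705) × (1.81/30) = 5.7589 × 10⁻⁴ s⁻².
N = √(5.7589 × 10⁻⁴) = 0.023998 rad s⁻¹, so T = 2π/N = 261.82 s = 4.3637 min ≈ 4.36 min.
Since Δρ > 0 the layer is stably stratified.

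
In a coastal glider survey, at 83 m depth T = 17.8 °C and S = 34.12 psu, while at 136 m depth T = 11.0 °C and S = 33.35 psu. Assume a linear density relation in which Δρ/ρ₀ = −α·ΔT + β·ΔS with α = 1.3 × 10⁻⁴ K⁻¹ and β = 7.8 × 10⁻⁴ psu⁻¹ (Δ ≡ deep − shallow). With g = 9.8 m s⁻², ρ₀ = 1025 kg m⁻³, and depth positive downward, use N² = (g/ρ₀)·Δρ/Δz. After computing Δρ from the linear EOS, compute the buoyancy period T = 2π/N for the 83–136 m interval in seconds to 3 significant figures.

ΔT = -6.8 K, ΔS = -0.77 psu (deep − shallow).
Δρ/ρ₀ = −αΔT + βΔS = 8.84 × 10⁻⁴ − 6.006 × 10⁻⁴ = 2.834 × 10⁻⁴, so Δρ ≈ 0.2905 kg m⁻³.
N² = (g/ρ₀)·Δρ/Δz = g·(Δρ/ρ₀)/Δz = 9.8 × 2.834 × 10⁻⁴ / 53 = 5.2402 × 10⁻⁵ s⁻².
N = √(5.2402 × 10⁻⁵) = 7.2389 × 10⁻³ rad s⁻¹ → T = 2π/N = 867.98 s ≈ 868 s.

868 s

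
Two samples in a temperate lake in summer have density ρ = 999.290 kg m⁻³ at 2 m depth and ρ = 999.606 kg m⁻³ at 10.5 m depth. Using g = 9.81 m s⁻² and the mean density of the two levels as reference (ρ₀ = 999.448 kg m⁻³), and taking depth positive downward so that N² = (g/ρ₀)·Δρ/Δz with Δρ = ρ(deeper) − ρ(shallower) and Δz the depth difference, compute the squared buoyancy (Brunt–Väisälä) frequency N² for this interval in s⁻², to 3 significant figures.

Δρ = 999.606 − 999.290 = 0.316 kg m⁻³ over Δz = 10.5 − 2 = 8.5 m.
N² = (9.81/999.448) × (0.316/8.5) = 3.6490 × 10⁻⁴ s⁻² ≈ 3.65 × 10⁻⁴ s⁻².

3.65 × 10⁻⁴ s⁻²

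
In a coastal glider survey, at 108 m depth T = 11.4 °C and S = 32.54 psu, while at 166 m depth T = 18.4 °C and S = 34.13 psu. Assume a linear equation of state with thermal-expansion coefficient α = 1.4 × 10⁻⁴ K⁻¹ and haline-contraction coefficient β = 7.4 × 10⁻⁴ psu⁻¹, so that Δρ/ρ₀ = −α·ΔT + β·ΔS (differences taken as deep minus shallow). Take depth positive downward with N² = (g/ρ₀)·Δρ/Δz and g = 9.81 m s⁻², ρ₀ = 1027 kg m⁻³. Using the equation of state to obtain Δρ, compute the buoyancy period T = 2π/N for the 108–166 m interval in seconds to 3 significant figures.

1.09 × 10³ s

ΔT = +7.0 K, ΔS = +1.59 psu (deep − shallow).
Δρ/ρ₀ = −αΔT + βΔS = -9.80 × 10⁻⁴ + 1.1766 × 10⁻³ = 1.966 × 10⁻⁴, so Δρ ≈ 0.2019 kg m⁻³.
N² = (g/ρ₀)·Δρ/Δz = g·(Δρ/ρ₀)/Δz = 9.81 × 1.966 × 10⁻⁴ / 58 = 3.3253 × 10⁻⁵ s⁻².
N = √(3.3253 × 10⁻⁵) = 5.7665 × 10⁻³ rad s⁻¹ → T = 2π/N = 1.0896 × 10³ s ≈ 1.09 × 10³ s.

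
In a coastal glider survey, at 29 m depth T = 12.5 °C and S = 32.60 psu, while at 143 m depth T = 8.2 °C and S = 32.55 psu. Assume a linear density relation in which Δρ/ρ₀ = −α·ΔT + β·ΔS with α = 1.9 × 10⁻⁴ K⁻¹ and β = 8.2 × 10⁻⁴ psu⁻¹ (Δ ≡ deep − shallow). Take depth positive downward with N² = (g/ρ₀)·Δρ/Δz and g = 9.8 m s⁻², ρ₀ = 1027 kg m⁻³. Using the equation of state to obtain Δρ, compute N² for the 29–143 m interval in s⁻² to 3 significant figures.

ΔT = -4.3 K, ΔS = -0.05 psu (deep − shallow).
Δρ/ρ₀ = −αΔT + βΔS = 8.17 × 10⁻⁴ − 4.10 × 10⁻⁵ = 7.76 × 10⁻⁴, so Δρ ≈ 0.7970 kg m⁻³.
N² = (g/ρ₀)·Δρ/Δz = g·(Δρ/ρ₀)/Δz = 9.8 × 7.76 × 10⁻⁴ / 114 = 6.6709 × 10⁻⁵ s⁻² ≈ 6.67 × 10⁻⁵ s⁻².

6.67 × 10⁻⁵ s⁻²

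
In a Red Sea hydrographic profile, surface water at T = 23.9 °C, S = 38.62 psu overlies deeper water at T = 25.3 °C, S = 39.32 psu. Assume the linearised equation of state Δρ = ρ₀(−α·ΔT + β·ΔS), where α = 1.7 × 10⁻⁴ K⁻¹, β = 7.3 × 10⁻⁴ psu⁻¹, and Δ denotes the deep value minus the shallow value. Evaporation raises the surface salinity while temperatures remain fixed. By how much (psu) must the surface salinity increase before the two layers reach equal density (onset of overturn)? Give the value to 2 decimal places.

Neutral buoyancy requires −α(T_deep − T_surf) + β(S_deep − S_surf′) = 0.
S_surf′ = S_deep − (α/β)·ΔT = 39.32 − (1.7 × 10⁻⁴/7.3 × 10⁻⁴)·(+1.4) = 38.9940 psu.
Increase required: 38.9940 − 38.62 = 0.3740 psu.

0.37 psu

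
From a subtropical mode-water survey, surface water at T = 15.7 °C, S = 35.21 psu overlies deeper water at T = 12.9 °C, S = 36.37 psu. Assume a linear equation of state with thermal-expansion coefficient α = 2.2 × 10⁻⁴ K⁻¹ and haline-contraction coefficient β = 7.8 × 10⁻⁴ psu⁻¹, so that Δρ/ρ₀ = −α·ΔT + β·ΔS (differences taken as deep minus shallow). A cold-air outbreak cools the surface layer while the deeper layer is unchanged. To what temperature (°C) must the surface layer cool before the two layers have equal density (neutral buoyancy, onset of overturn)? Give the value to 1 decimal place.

Neutral buoyancy requires Δρ = 0, i.e. −α(T_deep − T_surf′) + β(S_deep − S_surf) = 0.
T_surf′ = T_deep − (β/α)·ΔS = 12.9 − (7.8 × 10⁻⁴/2.2 × 10⁻⁴)·(+1.16) = 8.787 °C.
Cooling required: 15.7 − (8.787) = 6.913 °C.

8.8 °C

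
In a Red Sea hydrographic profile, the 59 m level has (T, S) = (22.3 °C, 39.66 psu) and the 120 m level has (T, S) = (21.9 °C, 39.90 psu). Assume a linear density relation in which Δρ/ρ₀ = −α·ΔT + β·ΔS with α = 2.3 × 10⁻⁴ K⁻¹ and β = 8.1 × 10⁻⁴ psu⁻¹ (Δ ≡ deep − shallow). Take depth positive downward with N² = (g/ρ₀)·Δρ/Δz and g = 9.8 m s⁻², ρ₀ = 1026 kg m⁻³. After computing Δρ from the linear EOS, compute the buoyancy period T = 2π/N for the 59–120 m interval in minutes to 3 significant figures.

15.4 min

ΔT = -0.4 K, ΔS = +0.24 psu (deep − shallow).
Δρ/ρ₀ = −αΔT + βΔS = 9.20 × 10⁻⁵ + 1.944 × 10⁻⁴ = 2.864 × 10⁻⁴, so Δρ ≈ 0.2938 kg m⁻³.
N² = (g/ρ₀)·Δρ/Δz = g·(Δρ/ρ₀)/Δz = 9.8 × 2.864 × 10⁻⁴ / 61 = 4.6012 × 10⁻⁵ s⁻².
N = √(4.6012 × 10⁻⁵) = 6.7832 × 10⁻³ rad s⁻¹ → T = 2π/N = 926.29 s = 15.438 min ≈ 15.4 min.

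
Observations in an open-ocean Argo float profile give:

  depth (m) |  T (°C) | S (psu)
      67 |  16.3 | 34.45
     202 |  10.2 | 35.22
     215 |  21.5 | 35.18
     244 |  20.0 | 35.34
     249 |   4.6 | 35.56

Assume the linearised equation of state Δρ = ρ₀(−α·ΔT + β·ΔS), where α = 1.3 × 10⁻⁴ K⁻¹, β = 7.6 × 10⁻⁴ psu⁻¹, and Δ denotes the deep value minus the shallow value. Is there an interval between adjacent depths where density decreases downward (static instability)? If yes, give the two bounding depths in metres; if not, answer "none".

Evaluate Δρ/ρ₀ = −αΔT + βΔS across each adjacent pair:
  67–202 m: −αΔT+βΔS = −(1.3 × 10⁻⁴)(-6.1)+(7.6 × 10⁻⁴)(+0.77) = 1.4 × 10⁻³ → stable
  202–215 m: −αΔT+βΔS = −(1.3 × 10⁻⁴)(+11.3)+(7.6 × 10⁻⁴)(-0.04) = -1.5 × 10⁻³ → UNSTABLE
  215–244 m: −αΔT+βΔS = −(1.3 × 10⁻⁴)(-1.5)+(7.6 × 10⁻⁴)(+0.16) = 3.2 × 10⁻⁴ → stable
  244–249 m: −αΔT+βΔS = −(1.3 × 10⁻⁴)(-15.4)+(7.6 × 10⁻⁴)(+0.22) = 2.2 × 10⁻³ → stable
The 202–215 m interval has Δρ < 0: lighter water underlies denser water.

202–215 m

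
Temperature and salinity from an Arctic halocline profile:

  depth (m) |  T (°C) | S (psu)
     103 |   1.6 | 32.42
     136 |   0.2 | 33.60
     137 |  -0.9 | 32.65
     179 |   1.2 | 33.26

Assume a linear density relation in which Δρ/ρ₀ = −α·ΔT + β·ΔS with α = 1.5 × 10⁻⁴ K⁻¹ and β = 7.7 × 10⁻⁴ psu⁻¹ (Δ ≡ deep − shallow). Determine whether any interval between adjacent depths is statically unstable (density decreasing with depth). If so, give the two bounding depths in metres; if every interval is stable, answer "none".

Evaluate Δρ/ρ₀ = −αΔT + βΔS across each adjacent pair:
  103–136 m: −αΔT+βΔS = −(1.5 × 10⁻⁴)(-1.4)+(7.7 × 10⁻⁴)(+1.18) = 1.1 × 10⁻³ → stable
  136–137 m: −αΔT+βΔS = −(1.5 × 10⁻⁴)(-1.1)+(7.7 × 10⁻⁴)(-0.95) = -5.7 × 10⁻⁴ → UNSTABLE
  137–179 m: −αΔT+βΔS = −(1.5 × 10⁻⁴)(+2.1)+(7.7 × 10⁻⁴)(+0.61) = 1.5 × 10⁻⁴ → stable
The 136–137 m interval has Δρ < 0: lighter water underlies denser water.

136–137 m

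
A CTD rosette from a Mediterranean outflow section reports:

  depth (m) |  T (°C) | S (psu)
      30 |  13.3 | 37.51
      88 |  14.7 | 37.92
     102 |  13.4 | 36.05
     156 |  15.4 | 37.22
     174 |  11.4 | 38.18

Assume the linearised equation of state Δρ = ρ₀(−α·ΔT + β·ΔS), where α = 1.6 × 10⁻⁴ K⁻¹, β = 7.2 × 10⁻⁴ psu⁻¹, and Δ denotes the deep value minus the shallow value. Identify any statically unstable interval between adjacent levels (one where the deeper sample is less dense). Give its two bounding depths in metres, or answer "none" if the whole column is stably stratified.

Evaluate Δρ/ρ₀ = −αΔT + βΔS across each adjacent pair:
  30–88 m: −αΔT+βΔS = −(1.6 × 10⁻⁴)(+1.4)+(7.2 × 10⁻⁴)(+0.41) = 7.1 × 10⁻⁵ → stable
  88–102 m: −αΔT+βΔS = −(1.6 × 10⁻⁴)(-1.3)+(7.2 × 10⁻⁴)(-1.87) = -1.1 × 10⁻³ → UNSTABLE
  102–156 m: −αΔT+βΔS = −(1.6 × 10⁻⁴)(+2.0)+(7.2 × 10⁻⁴)(+1.17) = 5.2 × 10⁻⁴ → stable
  156–174 m: −αΔT+βΔS = −(1.6 × 10⁻⁴)(-4.0)+(7.2 × 10⁻⁴)(+0.96) = 1.3 × 10⁻³ → stable
The 88–102 m interval has Δρ < 0: lighter water underlies denser water.

88–102 m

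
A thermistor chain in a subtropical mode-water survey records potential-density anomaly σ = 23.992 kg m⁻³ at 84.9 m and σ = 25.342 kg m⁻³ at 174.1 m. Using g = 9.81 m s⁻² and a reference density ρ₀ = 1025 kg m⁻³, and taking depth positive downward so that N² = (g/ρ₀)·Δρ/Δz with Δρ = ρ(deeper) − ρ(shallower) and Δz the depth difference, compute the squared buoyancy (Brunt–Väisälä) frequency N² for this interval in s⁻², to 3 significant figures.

Δρ = 1025.342 − 1023.992 = 1.350 kg m⁻³ over Δz = 174.1 − 84.9 = 89.2 m.
N² = (9.81/1025) × (1.350/89.2) = 1.4485 × 10⁻⁴ s⁻² ≈ 1.45 × 10⁻⁴ s⁻².

1.45 × 10⁻⁴ s⁻²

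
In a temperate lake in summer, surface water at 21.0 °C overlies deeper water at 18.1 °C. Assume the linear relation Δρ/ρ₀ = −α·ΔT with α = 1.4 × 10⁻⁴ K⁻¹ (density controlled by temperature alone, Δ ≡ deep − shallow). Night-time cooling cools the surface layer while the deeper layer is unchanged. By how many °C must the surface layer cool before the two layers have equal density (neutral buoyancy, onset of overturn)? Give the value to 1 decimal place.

2.9 °C

With temperature the only control, equal density requires T_surf′ = T_deep.
T_surf′ = 18.1 °C.
Cooling required: 21.0 − 18.1 = 2.9 °C.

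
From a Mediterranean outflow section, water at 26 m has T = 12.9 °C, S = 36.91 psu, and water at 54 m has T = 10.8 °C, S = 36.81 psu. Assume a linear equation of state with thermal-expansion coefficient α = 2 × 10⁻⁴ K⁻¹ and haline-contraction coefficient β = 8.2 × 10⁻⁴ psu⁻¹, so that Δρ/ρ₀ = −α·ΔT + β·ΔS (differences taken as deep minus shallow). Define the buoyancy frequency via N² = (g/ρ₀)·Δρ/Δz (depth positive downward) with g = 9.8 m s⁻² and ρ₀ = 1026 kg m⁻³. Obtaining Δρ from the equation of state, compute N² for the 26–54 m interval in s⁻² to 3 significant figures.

ΔT = -2.1 K, ΔS = -0.10 psu (deep − shallow).
Δρ/ρ₀ = −αΔT + βΔS = 4.20 × 10⁻⁴ − 8.20 × 10⁻⁵ = 3.38 × 10⁻⁴, so Δρ ≈ 0.3468 kg m⁻³.
N² = (g/ρ₀)·Δρ/Δz = g·(Δρ/ρ₀)/Δz = 9.8 × 3.38 × 10⁻⁴ / 28 = 1.1830 × 10⁻⁴ s⁻² ≈ 1.18 × 10⁻⁴ s⁻².

1.18 × 10⁻⁴ s⁻²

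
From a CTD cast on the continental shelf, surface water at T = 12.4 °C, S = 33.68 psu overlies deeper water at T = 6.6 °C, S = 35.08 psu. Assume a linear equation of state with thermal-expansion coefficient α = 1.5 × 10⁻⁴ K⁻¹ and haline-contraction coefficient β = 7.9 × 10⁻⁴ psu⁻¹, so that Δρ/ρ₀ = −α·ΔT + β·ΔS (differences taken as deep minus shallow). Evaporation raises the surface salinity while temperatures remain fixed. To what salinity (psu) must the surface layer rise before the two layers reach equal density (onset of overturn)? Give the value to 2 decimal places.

36.18 psu

Neutral buoyancy requires −α(T_deep − T_surf) + β(S_deep − S_surf′) = 0.
S_surf′ = S_deep − (α/β)·ΔT = 35.08 − (1.5 × 10⁻⁴/7.9 × 10⁻⁴)·(-5.8) = 36.1813 psu.
Increase required: 36.1813 − 33.68 = 2.5013 psu.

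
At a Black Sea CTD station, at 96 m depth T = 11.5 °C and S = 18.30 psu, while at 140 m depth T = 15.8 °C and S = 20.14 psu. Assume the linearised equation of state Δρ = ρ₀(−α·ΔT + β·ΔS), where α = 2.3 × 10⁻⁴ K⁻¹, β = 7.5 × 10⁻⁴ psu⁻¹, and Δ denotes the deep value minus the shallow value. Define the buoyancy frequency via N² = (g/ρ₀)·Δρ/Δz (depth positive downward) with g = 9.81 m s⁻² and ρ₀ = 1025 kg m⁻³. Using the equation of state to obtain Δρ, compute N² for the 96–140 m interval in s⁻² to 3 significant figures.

8.72 × 10⁻⁵ s⁻²

ΔT = +4.3 K, ΔS = +1.84 psu (deep − shallow).
Δρ/ρ₀ = −αΔT + βΔS = -9.89 × 10⁻⁴ + 1.38 × 10⁻³ = 3.91 × 10⁻⁴, so Δρ ≈ 0.4008 kg m⁻³.
N² = (g/ρ₀)·Δρ/Δz = g·(Δρ/ρ₀)/Δz = 9.81 × 3.91 × 10⁻⁴ / 44 = 8.7175 × 10⁻⁵ s⁻² ≈ 8.72 × 10⁻⁵ s⁻².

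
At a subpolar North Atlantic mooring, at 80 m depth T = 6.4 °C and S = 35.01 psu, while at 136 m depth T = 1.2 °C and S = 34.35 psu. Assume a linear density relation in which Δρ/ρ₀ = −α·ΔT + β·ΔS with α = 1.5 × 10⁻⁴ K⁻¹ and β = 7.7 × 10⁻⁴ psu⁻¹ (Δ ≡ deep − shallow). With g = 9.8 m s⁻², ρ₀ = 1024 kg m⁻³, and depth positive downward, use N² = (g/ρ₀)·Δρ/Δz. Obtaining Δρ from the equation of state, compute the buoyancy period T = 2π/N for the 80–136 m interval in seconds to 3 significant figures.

911 s

ΔT = -5.2 K, ΔS = -0.66 psu (deep − shallow).
Δρ/ρ₀ = −αΔT + βΔS = 7.80 × 10⁻⁴ − 5.082 × 10⁻⁴ = 2.718 × 10⁻⁴, so Δρ ≈ 0.2783 kg m⁻³.
N² = (g/ρ₀)·Δρ/Δz = g·(Δρ/ρ₀)/Δz = 9.8 × 2.718 × 10⁻⁴ / 56 = 4.7565 × 10⁻⁵ s⁻².
N = √(4.7565 × 10⁻⁵) = 6.8967 × 10⁻³ rad s⁻¹ → T = 2π/N = 911.04 s ≈ 911 s.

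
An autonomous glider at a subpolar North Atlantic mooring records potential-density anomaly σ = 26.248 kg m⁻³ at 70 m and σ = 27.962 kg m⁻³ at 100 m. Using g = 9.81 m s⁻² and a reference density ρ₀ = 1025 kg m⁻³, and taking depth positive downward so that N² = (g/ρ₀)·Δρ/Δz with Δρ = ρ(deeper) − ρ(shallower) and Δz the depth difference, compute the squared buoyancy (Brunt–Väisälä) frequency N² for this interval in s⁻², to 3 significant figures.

5.47 × 10⁻⁴ s⁻²

Δρ = 1027.962 − 1026.248 = 1.714 kg m⁻³ over Δz = 100 − 70 = 30 m.
N² = (9.81/1025) × (1.714/30) = 5.4681 × 10⁻⁴ s⁻² ≈ 5.47 × 10⁻⁴ s⁻².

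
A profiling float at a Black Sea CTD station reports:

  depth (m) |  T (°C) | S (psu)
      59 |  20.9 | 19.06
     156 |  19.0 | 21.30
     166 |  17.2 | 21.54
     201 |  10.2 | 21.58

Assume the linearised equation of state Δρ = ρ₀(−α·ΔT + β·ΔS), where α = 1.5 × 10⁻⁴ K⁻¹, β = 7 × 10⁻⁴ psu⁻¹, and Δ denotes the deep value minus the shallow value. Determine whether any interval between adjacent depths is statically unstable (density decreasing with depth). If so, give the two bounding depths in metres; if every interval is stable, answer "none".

none

Evaluate Δρ/ρ₀ = −αΔT + βΔS across each adjacent pair:
  59–156 m: −αΔT+βΔS = −(1.5 × 10⁻⁴)(-1.9)+(7 × 10⁻⁴)(+2.24) = 1.9 × 10⁻³ → stable
  156–166 m: −αΔT+βΔS = −(1.5 × 10⁻⁴)(-1.8)+(7 × 10⁻⁴)(+0.24) = 4.4 × 10⁻⁴ → stable
  166–201 m: −αΔT+βΔS = −(1.5 × 10⁻⁴)(-7.0)+(7 × 10⁻⁴)(+0.04) = 1.1 × 10⁻³ → stable
Every interval has Δρ > 0: the column is stably stratified throughout.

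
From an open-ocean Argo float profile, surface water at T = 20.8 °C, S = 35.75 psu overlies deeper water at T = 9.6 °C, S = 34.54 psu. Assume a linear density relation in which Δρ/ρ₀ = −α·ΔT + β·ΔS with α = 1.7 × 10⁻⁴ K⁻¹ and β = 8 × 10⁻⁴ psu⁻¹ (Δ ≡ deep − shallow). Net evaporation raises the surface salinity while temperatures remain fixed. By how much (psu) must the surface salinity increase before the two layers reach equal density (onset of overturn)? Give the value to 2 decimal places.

Neutral buoyancy requires −α(T_deep − T_surf) + β(S_deep − S_surf′) = 0.
S_surf′ = S_deep − (α/β)·ΔT = 34.54 − (1.7 × 10⁻⁴/8 × 10⁻⁴)·(-11.2) = 36.9200 psu.
Increase required: 36.9200 − 35.75 = 1.1700 psu.

1.17 psu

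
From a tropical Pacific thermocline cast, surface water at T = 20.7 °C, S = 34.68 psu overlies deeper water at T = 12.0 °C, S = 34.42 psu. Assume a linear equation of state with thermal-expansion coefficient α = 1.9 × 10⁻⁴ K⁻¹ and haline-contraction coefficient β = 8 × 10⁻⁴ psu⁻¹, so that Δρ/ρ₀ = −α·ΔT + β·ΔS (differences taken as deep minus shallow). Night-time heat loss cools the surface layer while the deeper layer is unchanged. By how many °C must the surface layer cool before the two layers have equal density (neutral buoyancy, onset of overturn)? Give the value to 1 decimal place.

7.6 °C

Neutral buoyancy requires Δρ = 0, i.e. −α(T_deep − T_surf′) + β(S_deep − S_surf) = 0.
T_surf′ = T_deep − (β/α)·ΔS = 12.0 − (8 × 10⁻⁴/1.9 × 10⁻⁴)·(-0.26) = 13.095 °C.
Cooling required: 20.7 − (13.095) = 7.605 °C.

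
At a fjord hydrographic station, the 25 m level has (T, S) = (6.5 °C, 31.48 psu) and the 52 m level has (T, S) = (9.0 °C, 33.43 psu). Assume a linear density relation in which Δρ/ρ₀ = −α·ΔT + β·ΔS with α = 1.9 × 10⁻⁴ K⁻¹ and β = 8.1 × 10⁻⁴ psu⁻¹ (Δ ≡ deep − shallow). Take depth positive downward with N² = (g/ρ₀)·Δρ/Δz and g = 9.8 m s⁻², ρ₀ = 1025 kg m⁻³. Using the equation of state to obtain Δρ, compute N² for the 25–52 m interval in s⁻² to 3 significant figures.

ΔT = +2.5 K, ΔS = +1.95 psu (deep − shallow).
Δρ/ρ₀ = −αΔT + βΔS = -4.75 × 10⁻⁴ + 1.5795 × 10⁻³ = 1.1045 × 10⁻³, so Δρ ≈ 1.132 kg m⁻³.
N² = (g/ρ₀)·Δρ/Δz = g·(Δρ/ρ₀)/Δz = 9.8 × 1.1045 × 10⁻³ / 27 = 4.0089 × 10⁻⁴ s⁻² ≈ 4.01 × 10⁻⁴ s⁻².

4.01 × 10⁻⁴ s⁻²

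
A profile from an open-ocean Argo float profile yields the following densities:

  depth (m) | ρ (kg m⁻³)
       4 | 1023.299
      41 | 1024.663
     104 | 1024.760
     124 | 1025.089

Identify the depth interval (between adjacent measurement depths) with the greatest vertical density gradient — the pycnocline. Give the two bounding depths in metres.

Compute the density gradient over each adjacent pair:
  4–41 m: Δρ/Δz = 1.364/37 = 0.037 kg m⁻⁴
  41–104 m: Δρ/Δz = 0.097/63 = 1.5 × 10⁻³ kg m⁻⁴
  104–124 m: Δρ/Δz = 0.329/20 = 0.016 kg m⁻⁴
The largest gradient is in the 4–41 m interval — the pycnocline.

4–41 m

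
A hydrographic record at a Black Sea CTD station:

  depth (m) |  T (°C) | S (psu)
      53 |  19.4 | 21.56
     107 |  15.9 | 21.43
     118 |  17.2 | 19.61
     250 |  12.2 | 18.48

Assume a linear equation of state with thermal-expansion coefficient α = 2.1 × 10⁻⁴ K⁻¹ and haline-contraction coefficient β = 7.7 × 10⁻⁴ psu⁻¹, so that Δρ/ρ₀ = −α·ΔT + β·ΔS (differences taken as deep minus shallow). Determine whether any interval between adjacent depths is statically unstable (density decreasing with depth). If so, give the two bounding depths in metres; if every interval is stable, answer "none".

107–118 m

Evaluate Δρ/ρ₀ = −αΔT + βΔS across each adjacent pair:
  53–107 m: −αΔT+βΔS = −(2.1 × 10⁻⁴)(-3.5)+(7.7 × 10⁻⁴)(-0.13) = 6.3 × 10⁻⁴ → stable
  107–118 m: −αΔT+βΔS = −(2.1 × 10⁻⁴)(+1.3)+(7.7 × 10⁻⁴)(-1.82) = -1.7 × 10⁻³ → UNSTABLE
  118–250 m: −αΔT+βΔS = −(2.1 × 10⁻⁴)(-5.0)+(7.7 × 10⁻⁴)(-1.13) = 1.8 × 10⁻⁴ → stable
The 107–118 m interval has Δρ < 0: lighter water underlies denser water.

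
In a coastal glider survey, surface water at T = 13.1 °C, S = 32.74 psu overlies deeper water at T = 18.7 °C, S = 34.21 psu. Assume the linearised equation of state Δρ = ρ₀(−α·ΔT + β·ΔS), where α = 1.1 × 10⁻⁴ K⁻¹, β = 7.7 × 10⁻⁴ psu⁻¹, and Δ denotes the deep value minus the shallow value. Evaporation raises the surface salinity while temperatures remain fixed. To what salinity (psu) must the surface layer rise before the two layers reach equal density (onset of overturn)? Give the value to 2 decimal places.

Neutral buoyancy requires −α(T_deep − T_surf) + β(S_deep − S_surf′) = 0.
S_surf′ = S_deep − (α/β)·ΔT = 34.21 − (1.1 × 10⁻⁴/7.7 × 10⁻⁴)·(+5.6) = 33.4100 psu.
Increase required: 33.4100 − 32.74 = 0.6700 psu.

33.41 psu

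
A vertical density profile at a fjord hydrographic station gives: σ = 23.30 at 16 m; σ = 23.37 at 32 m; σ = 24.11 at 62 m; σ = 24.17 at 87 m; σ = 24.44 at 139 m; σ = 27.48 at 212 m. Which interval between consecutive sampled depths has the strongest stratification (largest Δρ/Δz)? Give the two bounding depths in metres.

139–212 m

Compute the density gradient over each adjacent pair:
  16–32 m: Δρ/Δz = 0.07/16 = 4.4 × 10⁻³ kg m⁻⁴
  32–62 m: Δρ/Δz = 0.74/30 = 0.025 kg m⁻⁴
  62–87 m: Δρ/Δz = 0.06/25 = 2.4 × 10⁻³ kg m⁻⁴
  87–139 m: Δρ/Δz = 0.27/52 = 5.2 × 10⁻³ kg m⁻⁴
  139–212 m: Δρ/Δz = 3.04/73 = 0.042 kg m⁻⁴
The largest gradient is in the 139–212 m interval — the pycnocline.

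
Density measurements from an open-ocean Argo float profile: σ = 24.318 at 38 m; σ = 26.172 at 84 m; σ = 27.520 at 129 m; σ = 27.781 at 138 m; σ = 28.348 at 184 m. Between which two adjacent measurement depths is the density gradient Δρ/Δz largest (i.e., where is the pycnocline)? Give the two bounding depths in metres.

38–84 m

Compute the density gradient over each adjacent pair:
  38–84 m: Δρ/Δz = 1.854/46 = 0.040 kg m⁻⁴
  84–129 m: Δρ/Δz = 1.348/45 = 0.030 kg m⁻⁴
  129–138 m: Δρ/Δz = 0.261/9 = 0.029 kg m⁻⁴
  138–184 m: Δρ/Δz = 0.567/46 = 0.012 kg m⁻⁴
The largest gradient is in the 38–84 m interval — the pycnocline.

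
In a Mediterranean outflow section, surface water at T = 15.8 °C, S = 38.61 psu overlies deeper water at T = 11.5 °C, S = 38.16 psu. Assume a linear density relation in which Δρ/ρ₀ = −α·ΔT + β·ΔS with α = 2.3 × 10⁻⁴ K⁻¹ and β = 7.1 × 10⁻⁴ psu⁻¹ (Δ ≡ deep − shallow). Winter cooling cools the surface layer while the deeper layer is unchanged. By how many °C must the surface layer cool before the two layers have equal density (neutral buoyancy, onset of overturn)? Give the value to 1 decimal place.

Neutral buoyancy requires Δρ = 0, i.e. −α(T_deep − T_surf′) + β(S_deep − S_surf) = 0.
T_surf′ = T_deep − (β/α)·ΔS = 11.5 − (7.1 × 10⁻⁴/2.3 × 10⁻⁴)·(-0.45) = 12.889 °C.
Cooling required: 15.8 − (12.889) = 2.911 °C.

2.9 °C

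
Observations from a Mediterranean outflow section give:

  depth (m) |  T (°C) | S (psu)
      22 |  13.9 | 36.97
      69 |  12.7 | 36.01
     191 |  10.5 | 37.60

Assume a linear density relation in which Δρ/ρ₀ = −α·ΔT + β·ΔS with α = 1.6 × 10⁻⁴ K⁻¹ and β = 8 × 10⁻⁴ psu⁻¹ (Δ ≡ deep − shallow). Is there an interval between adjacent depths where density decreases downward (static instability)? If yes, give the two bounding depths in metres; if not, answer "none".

Evaluate Δρ/ρ₀ = −αΔT + βΔS across each adjacent pair:
  22–69 m: −αΔT+βΔS = −(1.6 × 10⁻⁴)(-1.2)+(8 × 10⁻⁴)(-0.96) = -5.8 × 10⁻⁴ → UNSTABLE
  69–191 m: −αΔT+βΔS = −(1.6 × 10⁻⁴)(-2.2)+(8 × 10⁻⁴)(+1.59) = 1.6 × 10⁻³ → stable
The 22–69 m interval has Δρ < 0: lighter water underlies denser water.

22–69 m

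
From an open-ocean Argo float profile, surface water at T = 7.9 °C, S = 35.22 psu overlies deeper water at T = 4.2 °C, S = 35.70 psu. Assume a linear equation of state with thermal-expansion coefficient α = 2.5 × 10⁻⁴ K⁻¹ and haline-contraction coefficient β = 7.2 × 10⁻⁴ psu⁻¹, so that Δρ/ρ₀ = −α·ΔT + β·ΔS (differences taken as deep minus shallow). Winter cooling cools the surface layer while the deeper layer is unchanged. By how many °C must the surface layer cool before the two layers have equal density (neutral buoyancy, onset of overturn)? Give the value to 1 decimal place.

5.1 °C

Neutral buoyancy requires Δρ = 0, i.e. −α(T_deep − T_surf′) + β(S_deep − S_surf) = 0.
T_surf′ = T_deep − (β/α)·ΔS = 4.2 − (7.2 × 10⁻⁴/2.5 × 10⁻⁴)·(+0.48) = 2.818 °C.
Cooling required: 7.9 − (2.818) = 5.082 °C.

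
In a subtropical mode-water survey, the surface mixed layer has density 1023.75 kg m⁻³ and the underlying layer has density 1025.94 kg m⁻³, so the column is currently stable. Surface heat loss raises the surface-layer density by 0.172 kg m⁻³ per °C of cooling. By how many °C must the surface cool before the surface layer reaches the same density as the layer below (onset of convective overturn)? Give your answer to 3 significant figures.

Density deficit of the surface layer: 1025.94 − 1023.75 = 2.19 kg m⁻³.
Required change = 2.19 / 0.172 = 12.7 °C.

12.7 °C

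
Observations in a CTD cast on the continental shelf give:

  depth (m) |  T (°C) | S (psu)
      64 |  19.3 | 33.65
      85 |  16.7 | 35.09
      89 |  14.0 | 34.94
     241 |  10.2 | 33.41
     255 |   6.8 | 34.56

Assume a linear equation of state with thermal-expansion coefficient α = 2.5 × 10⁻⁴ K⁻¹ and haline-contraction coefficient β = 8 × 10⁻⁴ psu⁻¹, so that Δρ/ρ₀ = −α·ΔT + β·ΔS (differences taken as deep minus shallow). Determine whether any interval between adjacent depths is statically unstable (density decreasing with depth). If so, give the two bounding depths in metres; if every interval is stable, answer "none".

89–241 m

Evaluate Δρ/ρ₀ = −αΔT + βΔS across each adjacent pair:
  64–85 m: −αΔT+βΔS = −(2.5 × 10⁻⁴)(-2.6)+(8 × 10⁻⁴)(+1.44) = 1.8 × 10⁻³ → stable
  85–89 m: −αΔT+βΔS = −(2.5 × 10⁻⁴)(-2.7)+(8 × 10⁻⁴)(-0.15) = 5.6 × 10⁻⁴ → stable
  89–241 m: −αΔT+βΔS = −(2.5 × 10⁻⁴)(-3.8)+(8 × 10⁻⁴)(-1.53) = -2.7 × 10⁻⁴ → UNSTABLE
  241–255 m: −αΔT+βΔS = −(2.5 × 10⁻⁴)(-3.4)+(8 × 10⁻⁴)(+1.15) = 1.8 × 10⁻³ → stable
The 89–241 m interval has Δρ < 0: lighter water underlies denser water.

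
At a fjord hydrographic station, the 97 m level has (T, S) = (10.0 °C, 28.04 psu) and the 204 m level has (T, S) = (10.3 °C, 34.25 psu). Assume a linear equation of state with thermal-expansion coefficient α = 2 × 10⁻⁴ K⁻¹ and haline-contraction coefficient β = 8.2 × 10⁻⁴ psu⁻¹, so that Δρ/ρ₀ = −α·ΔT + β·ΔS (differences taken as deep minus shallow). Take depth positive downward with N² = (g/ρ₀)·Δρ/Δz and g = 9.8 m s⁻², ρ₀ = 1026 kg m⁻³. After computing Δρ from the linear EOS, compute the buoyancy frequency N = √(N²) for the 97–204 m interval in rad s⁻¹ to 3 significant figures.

0.0215 rad s⁻¹

ΔT = +0.3 K, ΔS = +6.21 psu (deep − shallow).
Δρ/ρ₀ = −αΔT + βΔS = -6.00 × 10⁻⁵ + 5.0922 × 10⁻³ = 5.0322 × 10⁻³, so Δρ ≈ 5.163 kg m⁻³.
N² = (g/ρ₀)·Δρ/Δz = g·(Δρ/ρ₀)/Δz = 9.8 × 5.0322 × 10⁻³ / 107 = 4.6089 × 10⁻⁴ s⁻².
N = √(4.6089 × 10⁻⁴) = 0.021468 rad s⁻¹ ≈ 0.0215 rad s⁻¹.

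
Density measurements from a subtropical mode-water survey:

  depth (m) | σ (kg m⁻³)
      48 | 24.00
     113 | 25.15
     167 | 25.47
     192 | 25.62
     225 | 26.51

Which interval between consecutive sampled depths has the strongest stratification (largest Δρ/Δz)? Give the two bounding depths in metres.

Compute the density gradient over each adjacent pair:
  48–113 m: Δρ/Δz = 1.15/65 = 0.018 kg m⁻⁴
  113–167 m: Δρ/Δz = 0.32/54 = 5.9 × 10⁻³ kg m⁻⁴
  167–192 m: Δρ/Δz = 0.15/25 = 6.0 × 10⁻³ kg m⁻⁴
  192–225 m: Δρ/Δz = 0.89/33 = 0.027 kg m⁻⁴
The largest gradient is in the 192–225 m interval — the pycnocline.

192–225 m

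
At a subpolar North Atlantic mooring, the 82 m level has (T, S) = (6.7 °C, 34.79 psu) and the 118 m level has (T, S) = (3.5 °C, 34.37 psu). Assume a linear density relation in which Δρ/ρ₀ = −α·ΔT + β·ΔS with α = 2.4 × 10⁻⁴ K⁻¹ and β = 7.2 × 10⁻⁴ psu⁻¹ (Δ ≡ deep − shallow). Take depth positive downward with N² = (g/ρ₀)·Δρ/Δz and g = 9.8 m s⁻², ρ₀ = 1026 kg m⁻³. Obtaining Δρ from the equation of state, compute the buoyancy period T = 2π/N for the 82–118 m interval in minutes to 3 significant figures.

9.30 min

ΔT = -3.2 K, ΔS = -0.42 psu (deep − shallow).
Δρ/ρ₀ = −αΔT + βΔS = 7.68 × 10⁻⁴ − 3.024 × 10⁻⁴ = 4.656 × 10⁻⁴, so Δρ ≈ 0.4777 kg m⁻³.
N² = (g/ρ₀)·Δρ/Δz = g·(Δρ/ρ₀)/Δz = 9.8 × 4.656 × 10⁻⁴ / 36 = 1.2675 × 10⁻⁴ s⁻².
N = √(1.2675 × 10⁻⁴) = 0.011258 rad s⁻¹ → T = 2π/N = 558.11 s = 9.3018 min ≈ 9.30 min.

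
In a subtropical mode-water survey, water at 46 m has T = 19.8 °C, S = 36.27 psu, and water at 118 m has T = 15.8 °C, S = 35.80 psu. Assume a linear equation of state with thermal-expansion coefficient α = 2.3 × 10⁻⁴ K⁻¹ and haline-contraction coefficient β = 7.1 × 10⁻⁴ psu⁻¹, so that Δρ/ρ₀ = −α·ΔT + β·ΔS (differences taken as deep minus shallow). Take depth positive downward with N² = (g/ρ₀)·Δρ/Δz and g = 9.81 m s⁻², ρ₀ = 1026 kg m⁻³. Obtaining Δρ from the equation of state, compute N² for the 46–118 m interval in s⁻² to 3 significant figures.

7.99 × 10⁻⁵ s⁻²

ΔT = -4.0 K, ΔS = -0.47 psu (deep − shallow).
Δρ/ρ₀ = −αΔT + βΔS = 9.20 × 10⁻⁴ − 3.337 × 10⁻⁴ = 5.863 × 10⁻⁴, so Δρ ≈ 0.6015 kg m⁻³.
N² = (g/ρ₀)·Δρ/Δz = g·(Δρ/ρ₀)/Δz = 9.81 × 5.863 × 10⁻⁴ / 72 = 7.9883 × 10⁻⁵ s⁻² ≈ 7.99 × 10⁻⁵ s⁻².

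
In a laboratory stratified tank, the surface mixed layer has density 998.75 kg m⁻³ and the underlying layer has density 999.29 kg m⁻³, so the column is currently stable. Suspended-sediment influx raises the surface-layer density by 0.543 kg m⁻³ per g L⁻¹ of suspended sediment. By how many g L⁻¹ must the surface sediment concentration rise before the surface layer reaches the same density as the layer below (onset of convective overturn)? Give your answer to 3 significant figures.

Density deficit of the surface layer: 999.29 − 998.75 = 0.54 kg m⁻³.
Required change = 0.54 / 0.543 = 0.994 g L⁻¹.

0.994 g L⁻¹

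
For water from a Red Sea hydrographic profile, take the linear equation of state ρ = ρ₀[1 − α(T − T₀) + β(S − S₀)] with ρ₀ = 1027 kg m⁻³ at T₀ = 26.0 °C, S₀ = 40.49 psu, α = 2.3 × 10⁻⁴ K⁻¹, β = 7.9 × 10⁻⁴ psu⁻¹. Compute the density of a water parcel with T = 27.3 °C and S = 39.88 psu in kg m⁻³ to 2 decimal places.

1026.20 kg m⁻³

T − T₀ = +1.3 K, S − S₀ = -0.61 psu.
Bracket = 1 − α·(+1.3) + β·(-0.61) = 1 + (-7.809 × 10⁻⁴) = 0.9992191.
ρ = 1027 × 0.9992191 = 1026.20 kg m⁻³.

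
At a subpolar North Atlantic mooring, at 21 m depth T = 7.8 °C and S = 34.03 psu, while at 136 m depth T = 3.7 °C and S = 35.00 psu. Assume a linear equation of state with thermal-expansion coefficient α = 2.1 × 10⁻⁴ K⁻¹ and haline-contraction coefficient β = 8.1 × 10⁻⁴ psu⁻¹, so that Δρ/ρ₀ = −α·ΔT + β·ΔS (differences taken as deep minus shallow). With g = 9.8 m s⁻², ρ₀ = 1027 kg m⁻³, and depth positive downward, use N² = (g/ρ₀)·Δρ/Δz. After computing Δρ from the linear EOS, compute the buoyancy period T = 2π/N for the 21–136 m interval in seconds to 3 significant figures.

530 s

ΔT = -4.1 K, ΔS = +0.97 psu (deep − shallow).
Δρ/ρ₀ = −αΔT + βΔS = 8.61 × 10⁻⁴ + 7.857 × 10⁻⁴ = 1.6467 × 10⁻³, so Δρ ≈ 1.691 kg m⁻³.
N² = (g/ρ₀)·Δρ/Δz = g·(Δρ/ρ₀)/Δz = 9.8 × 1.6467 × 10⁻³ / 115 = 1.4033 × 10⁻⁴ s⁻².
N = √(1.4033 × 10⁻⁴) = 0.011846 rad s⁻¹ → T = 2π/N = 530.41 s ≈ 530 s.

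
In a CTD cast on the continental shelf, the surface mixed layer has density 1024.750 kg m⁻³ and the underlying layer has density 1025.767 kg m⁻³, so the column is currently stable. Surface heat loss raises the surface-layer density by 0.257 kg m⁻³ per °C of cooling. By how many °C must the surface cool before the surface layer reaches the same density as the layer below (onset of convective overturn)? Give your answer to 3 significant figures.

Density deficit of the surface layer: 1025.767 − 1024.750 = 1.017 kg m⁻³.
Required change = 1.017 / 0.257 = 3.96 °C.

3.96 °C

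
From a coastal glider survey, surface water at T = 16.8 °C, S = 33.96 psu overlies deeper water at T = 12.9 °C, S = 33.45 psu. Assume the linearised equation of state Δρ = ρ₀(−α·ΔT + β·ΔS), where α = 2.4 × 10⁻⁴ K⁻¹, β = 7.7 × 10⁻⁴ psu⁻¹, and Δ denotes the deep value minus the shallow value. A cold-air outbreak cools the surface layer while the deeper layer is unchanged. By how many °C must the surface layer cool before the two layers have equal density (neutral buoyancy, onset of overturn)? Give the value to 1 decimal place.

2.3 °C

Neutral buoyancy requires Δρ = 0, i.e. −α(T_deep − T_surf′) + β(S_deep − S_surf) = 0.
T_surf′ = T_deep − (β/α)·ΔS = 12.9 − (7.7 × 10⁻⁴/2.4 × 10⁻⁴)·(-0.51) = 14.536 °C.
Cooling required: 16.8 − (14.536) = 2.264 °C.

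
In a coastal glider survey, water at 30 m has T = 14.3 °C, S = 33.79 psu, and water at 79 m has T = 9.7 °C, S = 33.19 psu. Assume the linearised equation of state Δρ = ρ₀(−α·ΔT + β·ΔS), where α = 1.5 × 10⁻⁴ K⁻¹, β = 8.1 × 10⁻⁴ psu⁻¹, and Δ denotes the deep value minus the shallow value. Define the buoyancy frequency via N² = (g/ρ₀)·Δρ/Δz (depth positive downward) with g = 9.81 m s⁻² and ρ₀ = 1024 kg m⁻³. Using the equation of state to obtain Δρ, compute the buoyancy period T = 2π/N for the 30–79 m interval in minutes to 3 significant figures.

16.4 min

ΔT = -4.6 K, ΔS = -0.60 psu (deep − shallow).
Δρ/ρ₀ = −αΔT + βΔS = 6.90 × 10⁻⁴ − 4.86 × 10⁻⁴ = 2.04 × 10⁻⁴, so Δρ ≈ 0.2089 kg m⁻³.
N² = (g/ρ₀)·Δρ/Δz = g·(Δρ/ρ₀)/Δz = 9.81 × 2.04 × 10⁻⁴ / 49 = 4.0842 × 10⁻⁵ s⁻².
N = √(4.0842 × 10⁻⁵) = 6.3908 × 10⁻³ rad s⁻¹ → T = 2π/N = 983.16 s = 16.386 min ≈ 16.4 min.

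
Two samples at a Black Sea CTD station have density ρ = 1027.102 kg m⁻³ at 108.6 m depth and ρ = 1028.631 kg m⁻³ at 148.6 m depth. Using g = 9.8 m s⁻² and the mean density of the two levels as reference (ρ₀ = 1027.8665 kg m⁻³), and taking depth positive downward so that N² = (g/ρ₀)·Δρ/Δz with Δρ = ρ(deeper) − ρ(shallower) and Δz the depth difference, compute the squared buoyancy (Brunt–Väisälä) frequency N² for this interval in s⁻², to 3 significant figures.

3.64 × 10⁻⁴ s⁻²

Δρ = 1028.631 − 1027.102 = 1.529 kg m⁻³ over Δz = 148.6 − 108.6 = 40 m.
N² = (9.8/1027.8665) × (1.529/40) = 3.6445 × 10⁻⁴ s⁻² ≈ 3.64 × 10⁻⁴ s⁻².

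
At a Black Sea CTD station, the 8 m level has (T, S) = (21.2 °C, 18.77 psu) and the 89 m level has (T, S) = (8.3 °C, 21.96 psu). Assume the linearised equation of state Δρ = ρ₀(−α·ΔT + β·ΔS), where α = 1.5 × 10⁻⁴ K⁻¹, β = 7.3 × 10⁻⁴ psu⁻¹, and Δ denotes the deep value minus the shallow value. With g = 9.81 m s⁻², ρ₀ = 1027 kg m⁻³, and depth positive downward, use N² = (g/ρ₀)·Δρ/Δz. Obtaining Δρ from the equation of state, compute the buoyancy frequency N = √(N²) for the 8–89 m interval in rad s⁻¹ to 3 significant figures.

0.0227 rad s⁻¹

ΔT = -12.9 K, ΔS = +3.19 psu (deep − shallow).
Δρ/ρ₀ = −αΔT + βΔS = 1.935 × 10⁻³ + 2.3287 × 10⁻³ = 4.2637 × 10⁻³, so Δρ ≈ 4.379 kg m⁻³.
N² = (g/ρ₀)·Δρ/Δz = g·(Δρ/ρ₀)/Δz = 9.81 × 4.2637 × 10⁻³ / 81 = 5.1638 × 10⁻⁴ s⁻².
N = √(5.1638 × 10⁻⁴) = 0.022724 rad s⁻¹ ≈ 0.0227 rad s⁻¹.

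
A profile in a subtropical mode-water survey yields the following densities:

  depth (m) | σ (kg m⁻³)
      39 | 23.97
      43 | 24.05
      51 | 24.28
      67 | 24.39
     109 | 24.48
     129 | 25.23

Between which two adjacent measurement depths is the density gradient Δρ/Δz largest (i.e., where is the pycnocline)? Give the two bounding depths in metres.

Compute the density gradient over each adjacent pair:
  39–43 m: Δρ/Δz = 0.08/4 = 0.020 kg m⁻⁴
  43–51 m: Δρ/Δz = 0.23/8 = 0.029 kg m⁻⁴
  51–67 m: Δρ/Δz = 0.11/16 = 6.9 × 10⁻³ kg m⁻⁴
  67–109 m: Δρ/Δz = 0.09/42 = 2.1 × 10⁻³ kg m⁻⁴
  109–129 m: Δρ/Δz = 0.75/20 = 0.037 kg m⁻⁴
The largest gradient is in the 109–129 m interval — the pycnocline.

109–129 m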